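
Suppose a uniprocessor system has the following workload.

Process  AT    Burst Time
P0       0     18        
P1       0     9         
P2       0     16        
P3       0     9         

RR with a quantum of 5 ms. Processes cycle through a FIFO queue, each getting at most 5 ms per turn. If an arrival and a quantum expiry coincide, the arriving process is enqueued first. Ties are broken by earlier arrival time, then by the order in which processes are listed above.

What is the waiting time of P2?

Gantt: | P0 0-5 | P1 5-10 | P2 10-15 | P3 15-20 | P0 20-25 | P1 25-29 | P2 29-34 | P3 34-38 | P0 38-43 | P2 43-48 | P0 48-51 | P2 51-52 |
Completion: P0=51  P1=29  P2=52  P3=38
Turnaround (C−A): P0=51  P1=29  P2=52  P3=38
Waiting(P2) = turnaround − burst = 52 − 16 = 36

36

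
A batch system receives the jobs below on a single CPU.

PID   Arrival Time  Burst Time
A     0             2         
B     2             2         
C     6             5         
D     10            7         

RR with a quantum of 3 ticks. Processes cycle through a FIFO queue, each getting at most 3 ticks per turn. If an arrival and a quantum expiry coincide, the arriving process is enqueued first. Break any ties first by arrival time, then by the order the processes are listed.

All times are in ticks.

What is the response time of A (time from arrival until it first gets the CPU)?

Timeline: | A 0-2 | B 2-4 | idle 4-6 | C 6-11 | D 11-18 |
Completion: A=2  B=4  C=11  D=18
Turnaround (C−A): A=2  B=2  C=5  D=8
Response(A) = first start − arrival = 0 − 0 = 0

0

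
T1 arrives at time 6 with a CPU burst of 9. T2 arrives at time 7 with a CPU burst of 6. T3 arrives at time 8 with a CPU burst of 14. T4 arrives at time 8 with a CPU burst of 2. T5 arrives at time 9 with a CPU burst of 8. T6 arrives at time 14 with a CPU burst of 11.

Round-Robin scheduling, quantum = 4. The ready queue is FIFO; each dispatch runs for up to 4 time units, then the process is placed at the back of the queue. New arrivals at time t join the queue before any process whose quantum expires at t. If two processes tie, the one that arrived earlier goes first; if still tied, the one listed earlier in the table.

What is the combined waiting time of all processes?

Schedule: | idle 0-6 | T1 6-10 | T2 10-14 | T3 14-18 | T4 18-20 | T5 20-24 | T1 24-28 | T6 28-32 | T2 32-34 | T3 34-38 | T5 38-42 | T1 42-43 | T6 43-47 | T3 47-51 | T6 51-54 | T3 54-56 |
Completion: T1=43  T2=34  T3=56  T4=20  T5=42  T6=54
Turnaround (C−A): T1=37  T2=27  T3=48  T4=12  T5=33  T6=40
Waiting = turnaround − burst: T1=28, T2=21, T3=34, T4=10, T5=25, T6=29
Total waiting = 28 + 21 + 34 + 10 + 25 + 29 = 147

147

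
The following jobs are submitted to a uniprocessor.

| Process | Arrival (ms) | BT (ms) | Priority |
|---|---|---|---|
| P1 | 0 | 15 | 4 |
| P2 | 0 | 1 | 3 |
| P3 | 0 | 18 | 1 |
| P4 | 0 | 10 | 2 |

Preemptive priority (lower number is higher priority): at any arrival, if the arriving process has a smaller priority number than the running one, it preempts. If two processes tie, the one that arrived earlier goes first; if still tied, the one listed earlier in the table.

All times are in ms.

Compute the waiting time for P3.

0

Schedule: | P3 0-18 | P4 18-28 | P2 28-29 | P1 29-44 |
Completion: P1=44  P2=29  P3=18  P4=28
Turnaround (C−A): P1=44  P2=29  P3=18  P4=28
Waiting(P3) = turnaround − burst = 18 − 18 = 0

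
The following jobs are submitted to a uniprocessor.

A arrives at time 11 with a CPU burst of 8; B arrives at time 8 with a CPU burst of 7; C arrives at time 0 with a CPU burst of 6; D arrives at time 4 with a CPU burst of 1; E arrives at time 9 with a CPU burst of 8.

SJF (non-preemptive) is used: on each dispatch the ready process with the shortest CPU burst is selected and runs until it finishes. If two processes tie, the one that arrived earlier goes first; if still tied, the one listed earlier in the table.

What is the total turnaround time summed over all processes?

Schedule: | C 0-6 | D 6-7 | idle 7-8 | B 8-15 | E 15-23 | A 23-31 |
Completion: A=31  B=15  C=6  D=7  E=23
Turnaround = completion − arrival: A=20, B=7, C=6, D=3, E=14
Total turnaround = 20 + 7 + 6 + 3 + 14 = 50

50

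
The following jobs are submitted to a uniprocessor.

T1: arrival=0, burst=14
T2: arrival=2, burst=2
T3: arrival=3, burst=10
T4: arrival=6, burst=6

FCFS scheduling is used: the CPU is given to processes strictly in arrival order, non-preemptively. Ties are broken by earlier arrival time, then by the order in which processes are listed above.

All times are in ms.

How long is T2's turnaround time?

14

Timeline: | T1 0-14 | T2 14-16 | T3 16-26 | T4 26-32 |
Completion: T1=14  T2=16  T3=26  T4=32
Turnaround (C−A): T1=14  T2=14  T3=23  T4=26
Turnaround(T2) = completion − arrival = 16 − 2 = 14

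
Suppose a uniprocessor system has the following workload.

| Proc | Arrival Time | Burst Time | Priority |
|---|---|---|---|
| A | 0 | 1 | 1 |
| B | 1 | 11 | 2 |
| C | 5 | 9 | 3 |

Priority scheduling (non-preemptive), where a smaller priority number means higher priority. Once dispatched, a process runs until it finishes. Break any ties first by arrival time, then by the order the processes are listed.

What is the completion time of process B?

Schedule: | A 0-1 | B 1-12 | C 12-21 |
Completion: A=1  B=12  C=21
Turnaround (C−A): A=1  B=11  C=16

12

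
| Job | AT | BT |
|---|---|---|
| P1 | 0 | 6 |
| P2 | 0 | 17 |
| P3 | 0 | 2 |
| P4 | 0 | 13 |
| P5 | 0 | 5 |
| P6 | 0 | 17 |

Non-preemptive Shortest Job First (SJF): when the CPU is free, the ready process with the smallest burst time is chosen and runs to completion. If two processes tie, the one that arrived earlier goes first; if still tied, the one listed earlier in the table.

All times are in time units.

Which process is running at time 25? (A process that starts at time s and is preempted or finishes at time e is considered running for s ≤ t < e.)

P4

Timeline: | P3 0-2 | P5 2-7 | P1 7-13 | P4 13-26 | P2 26-43 | P6 43-60 |
Completion: P1=13  P2=43  P3=2  P4=26  P5=7  P6=60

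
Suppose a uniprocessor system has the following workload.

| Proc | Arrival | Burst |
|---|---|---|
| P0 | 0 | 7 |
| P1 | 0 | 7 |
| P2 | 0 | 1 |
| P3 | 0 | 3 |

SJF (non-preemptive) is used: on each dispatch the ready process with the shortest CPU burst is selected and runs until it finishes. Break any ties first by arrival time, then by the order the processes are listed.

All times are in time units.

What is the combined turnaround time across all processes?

Gantt: | P2 0-1 | P3 1-4 | P0 4-11 | P1 11-18 |
Completion: P0=11  P1=18  P2=1  P3=4
Turnaround = completion − arrival: P0=11, P1=18, P2=1, P3=4
Total turnaround = 11 + 18 + 1 + 4 = 34

34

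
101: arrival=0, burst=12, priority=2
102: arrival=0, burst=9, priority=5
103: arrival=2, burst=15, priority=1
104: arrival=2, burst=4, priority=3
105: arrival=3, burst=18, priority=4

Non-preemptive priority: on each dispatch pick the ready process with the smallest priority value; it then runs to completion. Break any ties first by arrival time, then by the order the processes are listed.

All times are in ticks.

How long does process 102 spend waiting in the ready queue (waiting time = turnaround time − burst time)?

49

Schedule: | 101 0-12 | 103 12-27 | 104 27-31 | 105 31-49 | 102 49-58 |
Completion: 101=12  102=58  103=27  104=31  105=49
Waiting(102) = turnaround − burst = 58 − 9 = 49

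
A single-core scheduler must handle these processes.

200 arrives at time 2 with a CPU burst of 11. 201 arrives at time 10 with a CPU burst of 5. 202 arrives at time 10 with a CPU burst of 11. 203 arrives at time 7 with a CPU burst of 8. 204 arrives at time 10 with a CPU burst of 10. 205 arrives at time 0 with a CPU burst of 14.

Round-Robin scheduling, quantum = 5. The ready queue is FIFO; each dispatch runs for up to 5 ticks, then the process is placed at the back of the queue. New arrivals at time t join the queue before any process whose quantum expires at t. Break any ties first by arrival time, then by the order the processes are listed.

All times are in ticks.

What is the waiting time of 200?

Timeline: | 205 0-5 | 200 5-10 | 205 10-15 | 203 15-20 | 201 20-25 | 202 25-30 | 204 30-35 | 200 35-40 | 205 40-44 | 203 44-47 | 202 47-52 | 204 52-57 | 200 57-58 | 202 58-59 |
Completion: 200=58  201=25  202=59  203=47  204=57  205=44
Waiting(200) = turnaround − burst = 56 − 11 = 45

45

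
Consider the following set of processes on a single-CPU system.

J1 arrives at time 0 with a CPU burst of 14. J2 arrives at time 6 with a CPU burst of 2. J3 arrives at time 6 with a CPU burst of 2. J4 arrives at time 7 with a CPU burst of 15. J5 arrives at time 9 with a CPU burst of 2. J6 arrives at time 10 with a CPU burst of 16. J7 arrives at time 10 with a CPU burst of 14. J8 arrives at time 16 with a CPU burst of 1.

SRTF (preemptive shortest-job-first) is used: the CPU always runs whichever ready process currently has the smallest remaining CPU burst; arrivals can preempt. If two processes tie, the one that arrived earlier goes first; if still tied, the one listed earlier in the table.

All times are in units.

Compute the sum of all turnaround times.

Gantt: | J1 0-6 | J2 6-8 | J3 8-10 | J5 10-12 | J1 12-16 | J8 16-17 | J1 17-21 | J7 21-35 | J4 35-50 | J6 50-66 |
Completion: J1=21  J2=8  J3=10  J4=50  J5=12  J6=66  J7=35  J8=17
Turnaround = completion − arrival: J1=21, J2=2, J3=4, J4=43, J5=3, J6=56, J7=25, J8=1
Total turnaround = 21 + 2 + 4 + 43 + 3 + 56 + 25 + 1 = 155

155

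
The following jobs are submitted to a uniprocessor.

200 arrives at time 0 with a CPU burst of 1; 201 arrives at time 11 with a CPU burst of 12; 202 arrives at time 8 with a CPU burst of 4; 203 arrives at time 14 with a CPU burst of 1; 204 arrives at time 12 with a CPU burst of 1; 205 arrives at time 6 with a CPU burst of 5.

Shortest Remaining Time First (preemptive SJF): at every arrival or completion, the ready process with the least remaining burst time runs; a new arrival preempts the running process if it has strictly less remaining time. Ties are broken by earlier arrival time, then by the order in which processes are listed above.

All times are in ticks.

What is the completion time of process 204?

Gantt: | 200 0-1 | idle 1-6 | 205 6-11 | 202 11-12 | 204 12-13 | 202 13-14 | 203 14-15 | 202 15-17 | 201 17-29 |
Completion: 200=1  201=29  202=17  203=15  204=13  205=11
Turnaround (C−A): 200=1  201=18  202=9  203=1  204=1  205=5

13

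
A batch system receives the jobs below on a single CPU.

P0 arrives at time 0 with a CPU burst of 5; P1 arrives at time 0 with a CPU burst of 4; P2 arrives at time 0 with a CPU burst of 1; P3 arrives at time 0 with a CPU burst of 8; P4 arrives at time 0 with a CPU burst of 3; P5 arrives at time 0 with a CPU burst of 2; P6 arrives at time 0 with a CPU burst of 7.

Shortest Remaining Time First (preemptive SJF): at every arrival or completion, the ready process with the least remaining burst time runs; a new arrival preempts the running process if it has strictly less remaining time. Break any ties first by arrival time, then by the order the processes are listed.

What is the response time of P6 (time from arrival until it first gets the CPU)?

Gantt: | P2 0-1 | P5 1-3 | P4 3-6 | P1 6-10 | P0 10-15 | P6 15-22 | P3 22-30 |
Completion: P0=15  P1=10  P2=1  P3=30  P4=6  P5=3  P6=22
Turnaround (C−A): P0=15  P1=10  P2=1  P3=30  P4=6  P5=3  P6=22
Response(P6) = first start − arrival = 15 − 0 = 15

15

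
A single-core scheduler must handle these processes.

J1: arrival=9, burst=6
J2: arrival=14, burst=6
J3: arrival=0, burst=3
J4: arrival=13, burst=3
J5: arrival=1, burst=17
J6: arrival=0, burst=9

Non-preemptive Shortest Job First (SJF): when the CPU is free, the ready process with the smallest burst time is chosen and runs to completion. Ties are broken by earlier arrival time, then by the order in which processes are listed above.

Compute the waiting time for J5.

26

Gantt: | J3 0-3 | J6 3-12 | J1 12-18 | J4 18-21 | J2 21-27 | J5 27-44 |
Completion: J1=18  J2=27  J3=3  J4=21  J5=44  J6=12
Waiting(J5) = turnaround − burst = 43 − 17 = 26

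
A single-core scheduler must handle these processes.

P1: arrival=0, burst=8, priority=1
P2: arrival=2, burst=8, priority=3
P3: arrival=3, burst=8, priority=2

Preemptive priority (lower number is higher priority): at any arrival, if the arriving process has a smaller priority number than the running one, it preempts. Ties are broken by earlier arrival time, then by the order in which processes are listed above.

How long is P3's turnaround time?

Timeline: | P1 0-8 | P3 8-16 | P2 16-24 |
Completion: P1=8  P2=24  P3=16
Turnaround(P3) = completion − arrival = 16 − 3 = 13

13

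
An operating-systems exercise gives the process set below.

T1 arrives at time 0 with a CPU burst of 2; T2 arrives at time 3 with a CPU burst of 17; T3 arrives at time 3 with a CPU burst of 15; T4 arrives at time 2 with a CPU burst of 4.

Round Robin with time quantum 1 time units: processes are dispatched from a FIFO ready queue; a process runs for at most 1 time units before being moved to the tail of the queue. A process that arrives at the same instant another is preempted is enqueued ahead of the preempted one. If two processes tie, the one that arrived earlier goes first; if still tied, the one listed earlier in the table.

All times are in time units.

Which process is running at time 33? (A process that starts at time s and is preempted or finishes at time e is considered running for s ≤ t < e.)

T3

Gantt: | T1 0-2 | T4 2-3 | T2 3-4 | T3 4-5 | T4 5-6 | T2 6-7 | T3 7-8 | T4 8-9 | T2 9-10 | T3 10-11 | T4 11-12 | T2 12-13 | T3 13-14 | T2 14-15 | T3 15-16 | T2 16-17 | T3 17-18 | T2 18-19 | T3 19-20 | T2 20-21 | T3 21-22 | T2 22-23 | T3 23-24 | T2 24-25 | T3 25-26 | T2 26-27 | T3 27-28 | T2 28-29 | T3 29-30 | T2 30-31 | T3 31-32 | T2 32-33 | T3 33-34 | T2 34-35 | T3 35-36 | T2 36-38 |
Completion: T1=2  T2=38  T3=36  T4=12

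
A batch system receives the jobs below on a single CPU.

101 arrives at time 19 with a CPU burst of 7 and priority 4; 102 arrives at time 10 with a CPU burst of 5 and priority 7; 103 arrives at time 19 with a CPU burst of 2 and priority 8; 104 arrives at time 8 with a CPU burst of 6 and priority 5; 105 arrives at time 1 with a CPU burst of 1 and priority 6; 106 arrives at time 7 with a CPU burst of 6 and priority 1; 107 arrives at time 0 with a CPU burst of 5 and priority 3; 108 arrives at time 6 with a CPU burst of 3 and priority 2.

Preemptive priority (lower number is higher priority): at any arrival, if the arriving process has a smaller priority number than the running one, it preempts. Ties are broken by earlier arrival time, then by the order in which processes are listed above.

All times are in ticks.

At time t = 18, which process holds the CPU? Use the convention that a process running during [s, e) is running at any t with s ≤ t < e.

Schedule: | 107 0-5 | 105 5-6 | 108 6-7 | 106 7-13 | 108 13-15 | 104 15-19 | 101 19-26 | 104 26-28 | 102 28-33 | 103 33-35 |
Completion: 101=26  102=33  103=35  104=28  105=6  106=13  107=5  108=15

104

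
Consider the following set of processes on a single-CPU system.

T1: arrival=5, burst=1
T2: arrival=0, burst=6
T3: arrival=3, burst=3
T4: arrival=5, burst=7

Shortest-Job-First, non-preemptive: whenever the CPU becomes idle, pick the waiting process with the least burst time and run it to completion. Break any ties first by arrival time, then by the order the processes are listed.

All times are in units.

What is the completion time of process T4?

17

Schedule: | T2 0-6 | T1 6-7 | T3 7-10 | T4 10-17 |
Completion: T1=7  T2=6  T3=10  T4=17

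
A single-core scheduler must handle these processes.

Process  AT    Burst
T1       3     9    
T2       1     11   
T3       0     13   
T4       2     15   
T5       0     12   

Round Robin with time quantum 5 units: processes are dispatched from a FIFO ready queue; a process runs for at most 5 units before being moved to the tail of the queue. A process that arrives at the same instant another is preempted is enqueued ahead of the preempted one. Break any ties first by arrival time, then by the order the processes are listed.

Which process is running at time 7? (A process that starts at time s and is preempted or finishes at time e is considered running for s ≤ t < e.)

Timeline: | T3 0-5 | T5 5-10 | T2 10-15 | T4 15-20 | T1 20-25 | T3 25-30 | T5 30-35 | T2 35-40 | T4 40-45 | T1 45-49 | T3 49-52 | T5 52-54 | T2 54-55 | T4 55-60 |
Completion: T1=49  T2=55  T3=52  T4=60  T5=54

T5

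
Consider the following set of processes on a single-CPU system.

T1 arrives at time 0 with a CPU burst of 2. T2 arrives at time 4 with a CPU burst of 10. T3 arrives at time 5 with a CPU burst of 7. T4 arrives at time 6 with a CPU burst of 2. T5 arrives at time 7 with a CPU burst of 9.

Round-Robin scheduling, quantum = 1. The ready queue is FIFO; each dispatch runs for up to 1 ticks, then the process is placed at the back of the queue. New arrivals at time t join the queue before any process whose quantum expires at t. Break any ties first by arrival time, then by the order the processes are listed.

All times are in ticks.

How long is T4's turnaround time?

Schedule: | T1 0-2 | idle 2-4 | T2 4-5 | T3 5-6 | T2 6-7 | T4 7-8 | T3 8-9 | T5 9-10 | T2 10-11 | T4 11-12 | T3 12-13 | T5 13-14 | T2 14-15 | T3 15-16 | T5 16-17 | T2 17-18 | T3 18-19 | T5 19-20 | T2 20-21 | T3 21-22 | T5 22-23 | T2 23-24 | T3 24-25 | T5 25-26 | T2 26-27 | T5 27-28 | T2 28-29 | T5 29-30 | T2 30-31 | T5 31-32 |
Completion: T1=2  T2=31  T3=25  T4=12  T5=32
Turnaround(T4) = completion − arrival = 12 − 6 = 6

6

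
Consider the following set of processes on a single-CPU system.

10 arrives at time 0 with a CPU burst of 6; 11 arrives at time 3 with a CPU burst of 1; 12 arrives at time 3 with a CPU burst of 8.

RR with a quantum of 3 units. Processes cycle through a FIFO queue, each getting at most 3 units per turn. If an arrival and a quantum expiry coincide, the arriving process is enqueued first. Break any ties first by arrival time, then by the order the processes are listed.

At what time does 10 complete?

10

Gantt: | 10 0-3 | 11 3-4 | 12 4-7 | 10 7-10 | 12 10-15 |
Completion: 10=10  11=4  12=15
Turnaround (C−A): 10=10  11=1  12=12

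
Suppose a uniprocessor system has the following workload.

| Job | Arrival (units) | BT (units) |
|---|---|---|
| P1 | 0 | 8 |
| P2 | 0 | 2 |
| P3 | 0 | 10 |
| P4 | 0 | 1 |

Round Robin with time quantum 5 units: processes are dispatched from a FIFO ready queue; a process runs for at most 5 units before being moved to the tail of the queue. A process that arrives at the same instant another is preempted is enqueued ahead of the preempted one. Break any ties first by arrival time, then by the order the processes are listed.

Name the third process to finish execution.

P1

Timeline: | P1 0-5 | P2 5-7 | P3 7-12 | P4 12-13 | P1 13-16 | P3 16-21 |
Completion: P1=16  P2=7  P3=21  P4=13
Finish order: P2 → P4 → P1 → P3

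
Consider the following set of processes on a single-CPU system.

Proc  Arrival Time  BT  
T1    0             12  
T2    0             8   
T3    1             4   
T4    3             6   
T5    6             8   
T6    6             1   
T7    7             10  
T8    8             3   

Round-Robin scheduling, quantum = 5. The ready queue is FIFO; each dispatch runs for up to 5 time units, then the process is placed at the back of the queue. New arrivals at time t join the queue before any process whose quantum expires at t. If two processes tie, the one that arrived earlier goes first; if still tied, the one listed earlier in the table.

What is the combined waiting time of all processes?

225

Timeline: | T1 0-5 | T2 5-10 | T3 10-14 | T4 14-19 | T1 19-24 | T5 24-29 | T6 29-30 | T7 30-35 | T8 35-38 | T2 38-41 | T4 41-42 | T1 42-44 | T5 44-47 | T7 47-52 |
Completion: T1=44  T2=41  T3=14  T4=42  T5=47  T6=30  T7=52  T8=38
Turnaround (C−A): T1=44  T2=41  T3=13  T4=39  T5=41  T6=24  T7=45  T8=30
Waiting = turnaround − burst: T1=32, T2=33, T3=9, T4=33, T5=33, T6=23, T7=35, T8=27
Total waiting = 32 + 33 + 9 + 33 + 33 + 23 + 35 + 27 = 225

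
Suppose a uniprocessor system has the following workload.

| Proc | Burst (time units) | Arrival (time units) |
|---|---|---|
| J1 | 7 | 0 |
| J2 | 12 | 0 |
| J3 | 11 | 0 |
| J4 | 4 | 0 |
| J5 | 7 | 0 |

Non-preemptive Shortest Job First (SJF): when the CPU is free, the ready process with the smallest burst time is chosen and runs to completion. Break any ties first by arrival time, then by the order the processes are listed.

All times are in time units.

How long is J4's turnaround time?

4

Schedule: | J4 0-4 | J1 4-11 | J5 11-18 | J3 18-29 | J2 29-41 |
Completion: J1=11  J2=41  J3=29  J4=4  J5=18
Turnaround (C−A): J1=11  J2=41  J3=29  J4=4  J5=18
Turnaround(J4) = completion − arrival = 4 − 0 = 4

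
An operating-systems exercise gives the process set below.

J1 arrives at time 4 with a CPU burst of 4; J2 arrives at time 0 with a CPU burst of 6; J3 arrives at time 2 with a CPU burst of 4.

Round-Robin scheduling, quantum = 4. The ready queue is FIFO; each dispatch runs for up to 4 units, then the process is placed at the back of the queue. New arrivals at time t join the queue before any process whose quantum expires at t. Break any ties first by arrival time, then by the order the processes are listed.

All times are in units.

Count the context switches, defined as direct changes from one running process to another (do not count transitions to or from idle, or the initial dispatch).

Gantt: | J2 0-4 | J3 4-8 | J1 8-12 | J2 12-14 |
Completion: J1=12  J2=14  J3=8

3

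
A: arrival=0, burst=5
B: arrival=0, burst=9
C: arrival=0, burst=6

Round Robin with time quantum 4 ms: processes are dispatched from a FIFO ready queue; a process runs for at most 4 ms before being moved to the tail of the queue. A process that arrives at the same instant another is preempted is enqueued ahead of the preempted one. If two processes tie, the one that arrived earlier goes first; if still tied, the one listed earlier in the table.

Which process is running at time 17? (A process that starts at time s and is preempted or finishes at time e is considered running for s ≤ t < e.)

C

Timeline: | A 0-4 | B 4-8 | C 8-12 | A 12-13 | B 13-17 | C 17-19 | B 19-20 |
Completion: A=13  B=20  C=19
Turnaround (C−A): A=13  B=20  C=19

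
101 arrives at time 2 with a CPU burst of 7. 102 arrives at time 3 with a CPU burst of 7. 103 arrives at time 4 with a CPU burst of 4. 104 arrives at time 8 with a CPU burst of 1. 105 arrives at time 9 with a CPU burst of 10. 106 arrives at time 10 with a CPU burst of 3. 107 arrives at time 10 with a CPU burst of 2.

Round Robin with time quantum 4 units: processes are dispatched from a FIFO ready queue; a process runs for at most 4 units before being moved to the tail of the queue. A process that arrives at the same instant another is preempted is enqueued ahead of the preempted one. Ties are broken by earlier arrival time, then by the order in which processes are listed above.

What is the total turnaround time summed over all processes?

121

Gantt: | idle 0-2 | 101 2-6 | 102 6-10 | 103 10-14 | 101 14-17 | 104 17-18 | 105 18-22 | 106 22-25 | 107 25-27 | 102 27-30 | 105 30-36 |
Completion: 101=17  102=30  103=14  104=18  105=36  106=25  107=27
Turnaround (C−A): 101=15  102=27  103=10  104=10  105=27  106=15  107=17
Turnaround = completion − arrival: 101=15, 102=27, 103=10, 104=10, 105=27, 106=15, 107=17
Total turnaround = 15 + 27 + 10 + 10 + 27 + 15 + 17 = 121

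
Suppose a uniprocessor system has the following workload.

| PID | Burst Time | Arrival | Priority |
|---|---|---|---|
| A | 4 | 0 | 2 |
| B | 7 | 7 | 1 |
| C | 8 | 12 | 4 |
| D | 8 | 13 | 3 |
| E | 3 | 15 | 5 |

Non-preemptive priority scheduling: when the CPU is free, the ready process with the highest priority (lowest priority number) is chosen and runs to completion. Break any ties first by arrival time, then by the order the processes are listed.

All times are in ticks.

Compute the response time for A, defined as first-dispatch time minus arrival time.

0

Schedule: | A 0-4 | idle 4-7 | B 7-14 | D 14-22 | C 22-30 | E 30-33 |
Completion: A=4  B=14  C=30  D=22  E=33
Turnaround (C−A): A=4  B=7  C=18  D=9  E=18
Response(A) = first start − arrival = 0 − 0 = 0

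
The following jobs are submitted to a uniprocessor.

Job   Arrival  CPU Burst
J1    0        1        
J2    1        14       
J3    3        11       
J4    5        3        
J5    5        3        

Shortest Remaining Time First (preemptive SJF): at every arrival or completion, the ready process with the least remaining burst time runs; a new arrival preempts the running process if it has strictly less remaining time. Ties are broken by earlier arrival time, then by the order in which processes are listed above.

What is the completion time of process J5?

Schedule: | J1 0-1 | J2 1-3 | J3 3-5 | J4 5-8 | J5 8-11 | J3 11-20 | J2 20-32 |
Completion: J1=1  J2=32  J3=20  J4=8  J5=11

11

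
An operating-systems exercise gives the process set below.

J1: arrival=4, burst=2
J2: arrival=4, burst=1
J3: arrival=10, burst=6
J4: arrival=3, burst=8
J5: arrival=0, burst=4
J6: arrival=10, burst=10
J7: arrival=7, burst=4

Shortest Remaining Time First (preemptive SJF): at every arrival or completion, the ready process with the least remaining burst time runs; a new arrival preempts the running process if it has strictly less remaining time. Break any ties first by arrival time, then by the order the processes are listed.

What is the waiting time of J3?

1

Timeline: | J5 0-4 | J2 4-5 | J1 5-7 | J7 7-11 | J3 11-17 | J4 17-25 | J6 25-35 |
Completion: J1=7  J2=5  J3=17  J4=25  J5=4  J6=35  J7=11
Waiting(J3) = turnaround − burst = 7 − 6 = 1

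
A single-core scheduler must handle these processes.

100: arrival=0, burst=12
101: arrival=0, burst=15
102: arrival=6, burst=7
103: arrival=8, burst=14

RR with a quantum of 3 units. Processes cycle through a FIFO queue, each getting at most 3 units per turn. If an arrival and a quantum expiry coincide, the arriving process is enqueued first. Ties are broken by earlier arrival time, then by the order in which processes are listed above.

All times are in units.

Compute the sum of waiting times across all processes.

96

Schedule: | 100 0-3 | 101 3-6 | 100 6-9 | 102 9-12 | 101 12-15 | 103 15-18 | 100 18-21 | 102 21-24 | 101 24-27 | 103 27-30 | 100 30-33 | 102 33-34 | 101 34-37 | 103 37-40 | 101 40-43 | 103 43-48 |
Completion: 100=33  101=43  102=34  103=48
Turnaround (C−A): 100=33  101=43  102=28  103=40
Waiting = turnaround − burst: 100=21, 101=28, 102=21, 103=26
Total waiting = 21 + 28 + 21 + 26 = 96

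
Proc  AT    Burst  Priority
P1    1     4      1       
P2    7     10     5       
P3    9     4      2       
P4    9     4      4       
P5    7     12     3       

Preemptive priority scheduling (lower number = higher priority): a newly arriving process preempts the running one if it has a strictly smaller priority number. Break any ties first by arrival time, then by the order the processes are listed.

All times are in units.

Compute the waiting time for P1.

0

Gantt: | idle 0-1 | P1 1-5 | idle 5-7 | P5 7-9 | P3 9-13 | P5 13-23 | P4 23-27 | P2 27-37 |
Completion: P1=5  P2=37  P3=13  P4=27  P5=23
Waiting(P1) = turnaround − burst = 4 − 4 = 0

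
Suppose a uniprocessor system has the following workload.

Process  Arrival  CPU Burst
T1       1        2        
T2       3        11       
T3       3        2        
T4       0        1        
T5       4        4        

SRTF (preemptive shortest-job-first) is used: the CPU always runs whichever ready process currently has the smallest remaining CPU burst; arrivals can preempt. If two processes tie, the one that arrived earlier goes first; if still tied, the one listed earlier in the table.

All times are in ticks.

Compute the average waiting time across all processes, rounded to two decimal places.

Gantt: | T4 0-1 | T1 1-3 | T3 3-5 | T5 5-9 | T2 9-20 |
Completion: T1=3  T2=20  T3=5  T4=1  T5=9
Waiting times: T1=0, T2=6, T3=0, T4=0, T5=1
Average waiting = (0+6+0+0+1) / 5 = 7/5 = 1.40

1.40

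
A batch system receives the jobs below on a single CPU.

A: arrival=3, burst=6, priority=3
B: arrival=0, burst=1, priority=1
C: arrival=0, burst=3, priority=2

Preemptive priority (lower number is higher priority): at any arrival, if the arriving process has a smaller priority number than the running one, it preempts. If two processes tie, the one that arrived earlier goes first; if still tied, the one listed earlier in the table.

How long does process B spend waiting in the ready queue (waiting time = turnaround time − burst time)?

Schedule: | B 0-1 | C 1-4 | A 4-10 |
Completion: A=10  B=1  C=4
Waiting(B) = turnaround − burst = 1 − 1 = 0

0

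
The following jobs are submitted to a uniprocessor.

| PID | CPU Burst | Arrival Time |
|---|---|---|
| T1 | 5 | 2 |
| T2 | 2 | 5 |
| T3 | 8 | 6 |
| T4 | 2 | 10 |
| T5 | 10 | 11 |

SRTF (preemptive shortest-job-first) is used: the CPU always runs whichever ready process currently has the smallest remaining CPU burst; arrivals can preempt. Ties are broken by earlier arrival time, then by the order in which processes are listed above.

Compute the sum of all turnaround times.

42

Gantt: | idle 0-2 | T1 2-7 | T2 7-9 | T3 9-10 | T4 10-12 | T3 12-19 | T5 19-29 |
Completion: T1=7  T2=9  T3=19  T4=12  T5=29
Turnaround = completion − arrival: T1=5, T2=4, T3=13, T4=2, T5=18
Total turnaround = 5 + 4 + 13 + 2 + 18 = 42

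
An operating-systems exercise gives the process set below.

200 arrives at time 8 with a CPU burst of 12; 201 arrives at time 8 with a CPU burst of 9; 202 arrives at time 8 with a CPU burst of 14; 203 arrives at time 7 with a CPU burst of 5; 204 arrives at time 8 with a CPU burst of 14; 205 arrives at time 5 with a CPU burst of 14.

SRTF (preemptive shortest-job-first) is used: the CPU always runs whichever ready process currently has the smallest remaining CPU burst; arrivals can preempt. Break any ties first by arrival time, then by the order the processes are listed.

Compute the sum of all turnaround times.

199

Timeline: | idle 0-5 | 205 5-7 | 203 7-12 | 201 12-21 | 205 21-33 | 200 33-45 | 202 45-59 | 204 59-73 |
Completion: 200=45  201=21  202=59  203=12  204=73  205=33
Turnaround (C−A): 200=37  201=13  202=51  203=5  204=65  205=28
Turnaround = completion − arrival: 200=37, 201=13, 202=51, 203=5, 204=65, 205=28
Total turnaround = 37 + 13 + 51 + 5 + 65 + 28 = 199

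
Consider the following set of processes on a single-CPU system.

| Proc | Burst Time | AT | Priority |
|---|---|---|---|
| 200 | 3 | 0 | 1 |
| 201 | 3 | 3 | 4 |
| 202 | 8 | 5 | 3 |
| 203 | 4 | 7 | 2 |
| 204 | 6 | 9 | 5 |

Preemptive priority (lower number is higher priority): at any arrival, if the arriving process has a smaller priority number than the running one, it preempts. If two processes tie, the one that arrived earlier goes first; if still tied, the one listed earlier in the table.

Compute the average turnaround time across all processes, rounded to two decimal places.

9.80

Schedule: | 200 0-3 | 201 3-5 | 202 5-7 | 203 7-11 | 202 11-17 | 201 17-18 | 204 18-24 |
Completion: 200=3  201=18  202=17  203=11  204=24
Turnaround (C−A): 200=3  201=15  202=12  203=4  204=15
Turnaround times: 200=3, 201=15, 202=12, 203=4, 204=15
Average turnaround = (3+15+12+4+15) / 5 = 49/5 = 9.80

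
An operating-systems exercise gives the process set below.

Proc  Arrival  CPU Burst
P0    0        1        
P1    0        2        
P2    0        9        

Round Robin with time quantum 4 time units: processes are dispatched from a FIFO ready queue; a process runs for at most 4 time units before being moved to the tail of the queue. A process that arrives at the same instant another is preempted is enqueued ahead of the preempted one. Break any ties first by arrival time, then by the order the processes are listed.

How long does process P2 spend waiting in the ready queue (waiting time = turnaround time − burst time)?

Timeline: | P0 0-1 | P1 1-3 | P2 3-12 |
Completion: P0=1  P1=3  P2=12
Turnaround (C−A): P0=1  P1=3  P2=12
Waiting(P2) = turnaround − burst = 12 − 9 = 3

3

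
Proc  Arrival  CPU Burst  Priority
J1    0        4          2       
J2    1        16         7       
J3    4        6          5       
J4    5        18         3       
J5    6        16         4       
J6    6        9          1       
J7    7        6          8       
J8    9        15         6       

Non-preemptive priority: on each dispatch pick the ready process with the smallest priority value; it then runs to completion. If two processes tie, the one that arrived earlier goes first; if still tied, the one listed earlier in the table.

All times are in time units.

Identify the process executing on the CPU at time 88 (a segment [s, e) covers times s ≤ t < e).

J7

Schedule: | J1 0-4 | J3 4-10 | J6 10-19 | J4 19-37 | J5 37-53 | J8 53-68 | J2 68-84 | J7 84-90 |
Completion: J1=4  J2=84  J3=10  J4=37  J5=53  J6=19  J7=90  J8=68
Turnaround (C−A): J1=4  J2=83  J3=6  J4=32  J5=47  J6=13  J7=83  J8=59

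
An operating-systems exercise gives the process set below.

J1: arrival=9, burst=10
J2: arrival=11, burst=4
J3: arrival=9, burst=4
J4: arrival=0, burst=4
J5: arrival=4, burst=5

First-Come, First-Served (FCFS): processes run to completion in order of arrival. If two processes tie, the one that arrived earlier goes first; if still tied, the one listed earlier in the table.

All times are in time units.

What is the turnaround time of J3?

Gantt: | J4 0-4 | J5 4-9 | J1 9-19 | J3 19-23 | J2 23-27 |
Completion: J1=19  J2=27  J3=23  J4=4  J5=9
Turnaround(J3) = completion − arrival = 23 − 9 = 14

14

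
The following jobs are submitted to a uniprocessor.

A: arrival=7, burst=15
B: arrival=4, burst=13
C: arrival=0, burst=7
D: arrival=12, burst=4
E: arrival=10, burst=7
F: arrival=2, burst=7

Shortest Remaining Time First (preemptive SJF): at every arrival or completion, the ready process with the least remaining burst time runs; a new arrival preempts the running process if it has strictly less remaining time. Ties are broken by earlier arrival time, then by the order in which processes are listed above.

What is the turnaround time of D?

Gantt: | C 0-7 | F 7-14 | D 14-18 | E 18-25 | B 25-38 | A 38-53 |
Completion: A=53  B=38  C=7  D=18  E=25  F=14
Turnaround (C−A): A=46  B=34  C=7  D=6  E=15  F=12
Turnaround(D) = completion − arrival = 18 − 12 = 6

6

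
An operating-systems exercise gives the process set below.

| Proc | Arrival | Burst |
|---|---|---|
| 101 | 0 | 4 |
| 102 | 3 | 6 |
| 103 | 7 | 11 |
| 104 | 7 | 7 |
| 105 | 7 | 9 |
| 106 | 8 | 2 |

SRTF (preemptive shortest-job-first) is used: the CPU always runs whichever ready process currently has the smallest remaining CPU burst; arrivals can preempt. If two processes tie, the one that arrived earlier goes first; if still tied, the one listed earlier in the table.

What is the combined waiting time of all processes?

41

Timeline: | 101 0-4 | 102 4-10 | 106 10-12 | 104 12-19 | 105 19-28 | 103 28-39 |
Completion: 101=4  102=10  103=39  104=19  105=28  106=12
Turnaround (C−A): 101=4  102=7  103=32  104=12  105=21  106=4
Waiting = turnaround − burst: 101=0, 102=1, 103=21, 104=5, 105=12, 106=2
Total waiting = 0 + 1 + 21 + 5 + 12 + 2 = 41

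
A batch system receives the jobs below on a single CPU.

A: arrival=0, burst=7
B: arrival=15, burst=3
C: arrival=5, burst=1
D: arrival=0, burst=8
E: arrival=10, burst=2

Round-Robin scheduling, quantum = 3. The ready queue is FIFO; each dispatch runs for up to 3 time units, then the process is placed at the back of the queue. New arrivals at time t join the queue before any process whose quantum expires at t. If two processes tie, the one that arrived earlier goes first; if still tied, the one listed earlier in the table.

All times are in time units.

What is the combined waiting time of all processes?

Gantt: | A 0-3 | D 3-6 | A 6-9 | C 9-10 | D 10-13 | A 13-14 | E 14-16 | D 16-18 | B 18-21 |
Completion: A=14  B=21  C=10  D=18  E=16
Turnaround (C−A): A=14  B=6  C=5  D=18  E=6
Waiting = turnaround − burst: A=7, B=3, C=4, D=10, E=4
Total waiting = 7 + 3 + 4 + 10 + 4 = 28

28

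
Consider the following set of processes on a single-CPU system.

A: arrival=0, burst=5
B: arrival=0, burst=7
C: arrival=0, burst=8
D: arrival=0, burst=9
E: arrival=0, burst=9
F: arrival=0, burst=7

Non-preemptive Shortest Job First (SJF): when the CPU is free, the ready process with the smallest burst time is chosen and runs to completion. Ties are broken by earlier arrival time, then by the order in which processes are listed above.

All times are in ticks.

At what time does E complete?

45

Schedule: | A 0-5 | B 5-12 | F 12-19 | C 19-27 | D 27-36 | E 36-45 |
Completion: A=5  B=12  C=27  D=36  E=45  F=19
Turnaround (C−A): A=5  B=12  C=27  D=36  E=45  F=19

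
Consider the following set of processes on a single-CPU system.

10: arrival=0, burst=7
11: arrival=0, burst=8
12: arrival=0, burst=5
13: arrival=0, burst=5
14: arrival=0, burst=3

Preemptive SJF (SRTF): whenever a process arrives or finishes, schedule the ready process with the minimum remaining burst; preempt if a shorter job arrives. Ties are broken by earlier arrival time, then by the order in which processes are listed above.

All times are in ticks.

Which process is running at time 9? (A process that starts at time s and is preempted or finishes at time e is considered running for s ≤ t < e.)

13

Timeline: | 14 0-3 | 12 3-8 | 13 8-13 | 10 13-20 | 11 20-28 |
Completion: 10=20  11=28  12=8  13=13  14=3
Turnaround (C−A): 10=20  11=28  12=8  13=13  14=3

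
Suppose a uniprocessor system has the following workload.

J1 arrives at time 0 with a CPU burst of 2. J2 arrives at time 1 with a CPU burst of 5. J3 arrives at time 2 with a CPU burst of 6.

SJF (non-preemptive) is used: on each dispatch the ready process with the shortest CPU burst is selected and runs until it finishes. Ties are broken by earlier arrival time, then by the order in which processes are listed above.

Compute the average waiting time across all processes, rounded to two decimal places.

Schedule: | J1 0-2 | J2 2-7 | J3 7-13 |
Completion: J1=2  J2=7  J3=13
Waiting times: J1=0, J2=1, J3=5
Average waiting = (0+1+5) / 3 = 6/3 = 2.00

2.00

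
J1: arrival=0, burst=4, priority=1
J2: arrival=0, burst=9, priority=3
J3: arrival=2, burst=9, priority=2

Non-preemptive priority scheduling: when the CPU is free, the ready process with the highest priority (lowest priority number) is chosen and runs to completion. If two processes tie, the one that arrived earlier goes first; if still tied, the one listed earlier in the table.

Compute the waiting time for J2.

13

Timeline: | J1 0-4 | J3 4-13 | J2 13-22 |
Completion: J1=4  J2=22  J3=13
Turnaround (C−A): J1=4  J2=22  J3=11
Waiting(J2) = turnaround − burst = 22 − 9 = 13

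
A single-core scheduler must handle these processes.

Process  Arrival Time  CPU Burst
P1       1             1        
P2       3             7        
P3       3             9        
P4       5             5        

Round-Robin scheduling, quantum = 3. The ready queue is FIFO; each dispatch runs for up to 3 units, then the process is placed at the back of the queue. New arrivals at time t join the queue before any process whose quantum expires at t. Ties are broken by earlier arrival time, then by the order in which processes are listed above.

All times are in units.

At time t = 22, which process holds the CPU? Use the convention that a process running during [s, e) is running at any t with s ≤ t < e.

Timeline: | idle 0-1 | P1 1-2 | idle 2-3 | P2 3-6 | P3 6-9 | P4 9-12 | P2 12-15 | P3 15-18 | P4 18-20 | P2 20-21 | P3 21-24 |
Completion: P1=2  P2=21  P3=24  P4=20

P3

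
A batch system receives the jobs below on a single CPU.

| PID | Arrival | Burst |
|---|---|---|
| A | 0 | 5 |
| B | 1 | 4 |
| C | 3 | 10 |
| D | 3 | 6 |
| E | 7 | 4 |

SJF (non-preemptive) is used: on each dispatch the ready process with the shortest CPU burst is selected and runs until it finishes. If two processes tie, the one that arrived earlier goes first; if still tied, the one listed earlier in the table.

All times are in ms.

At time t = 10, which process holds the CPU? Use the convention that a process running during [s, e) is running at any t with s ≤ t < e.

E

Schedule: | A 0-5 | B 5-9 | E 9-13 | D 13-19 | C 19-29 |
Completion: A=5  B=9  C=29  D=19  E=13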